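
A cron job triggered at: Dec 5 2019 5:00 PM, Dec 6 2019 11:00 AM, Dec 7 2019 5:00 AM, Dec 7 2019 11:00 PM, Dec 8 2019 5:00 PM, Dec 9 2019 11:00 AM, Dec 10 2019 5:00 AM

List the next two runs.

The interval is a steady 18 hours (18, 18, 18, 18, 18, 18).
Dec 10 2019 5:00 AM + 18 h = Dec 10 2019 11:00 PM.
Dec 10 2019 11:00 PM + 18 h = Dec 11 2019 5:00 PM.

Dec 10 2019 11:00 PM, Dec 11 2019 5:00 PM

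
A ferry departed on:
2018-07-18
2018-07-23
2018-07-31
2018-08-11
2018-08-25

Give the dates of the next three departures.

Intervals are 5, 8, 11, 14 days — an arithmetic progression with common difference 3.
Next gap: 17 days. 2018-08-25 + 17 days = 2018-09-11.
Next gap: 20 days. 2018-09-11 + 20 days = 2018-10-01.
Next gap: 23 days. 2018-10-01 + 23 days = 2018-10-24.

2018-09-11, 2018-10-01, 2018-10-24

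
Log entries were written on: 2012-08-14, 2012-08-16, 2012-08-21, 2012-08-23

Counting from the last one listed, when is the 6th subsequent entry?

The gap pattern 2, 5, 2 repeats every 2 events.
These are the Tuesdays and Thursdays of each week.
Next Tuesday: 2012-08-28.
The following Thursday is 2012-08-30.
The following Tuesday is 2012-09-04.
The following Thursday is 2012-09-06.
Next Tuesday: 2012-09-11.
Next Thursday: 2012-09-13.

2012-09-13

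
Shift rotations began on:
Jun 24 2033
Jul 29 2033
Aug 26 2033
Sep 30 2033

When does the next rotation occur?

Oct 28 2033

Every date is a Friday; gaps 35, 28, 35 days.
Each is the last Friday of its month (at least one falls on the 29th or later, ruling out '4th Friday').
October 2033 ends with Friday Oct 28 2033.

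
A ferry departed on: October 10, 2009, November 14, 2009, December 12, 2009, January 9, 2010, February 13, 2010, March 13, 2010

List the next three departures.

All dates are Saturdays, 35, 28, 28, 35, 28 days apart.
Specifically, the 2nd Saturday of each month.
2nd Saturday of April 2010: April 10, 2010.
May 2010 — 2nd Saturday is May 8, 2010.
2nd Saturday of June 2010: June 12, 2010.

April 10, 2010; May 8, 2010; June 12, 2010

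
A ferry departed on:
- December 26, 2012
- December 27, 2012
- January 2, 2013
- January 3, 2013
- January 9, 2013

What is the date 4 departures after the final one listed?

The gap pattern 1, 6, 1, 6 repeats every 2 events.
These are the Wednesdays and Thursdays of each week.
The following Thursday is January 10, 2013.
Next Wednesday: January 16, 2013.
The following Thursday is January 17, 2013.
Next Wednesday: January 23, 2013.

January 23, 2013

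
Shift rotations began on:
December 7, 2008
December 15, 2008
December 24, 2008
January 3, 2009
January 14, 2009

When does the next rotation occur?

Intervals are 8, 9, 10, 11 days — an arithmetic progression with common difference 1.
Next gap: 12 days. January 14, 2009 + 12 days = January 26, 2009.

January 26, 2009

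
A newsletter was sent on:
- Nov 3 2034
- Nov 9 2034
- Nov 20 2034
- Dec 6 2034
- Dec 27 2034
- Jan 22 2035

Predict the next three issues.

The spacing grows by 5 each time: 6, 11, 16, 21, 26 days.
Next gap: 31 days. Jan 22 2035 + 31 days = Feb 22 2035.
Next gap: 36 days. Feb 22 2035 + 36 days = Mar 30 2035.
Next gap: 41 days. Mar 30 2035 + 41 days = May 10 2035.

Feb 22 2035, Mar 30 2035, May 10 2035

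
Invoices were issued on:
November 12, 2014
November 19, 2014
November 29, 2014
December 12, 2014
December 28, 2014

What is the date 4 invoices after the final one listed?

April 1, 2015

Intervals are 7, 10, 13, 16 days — an arithmetic progression with common difference 3.
Next gap: 19 days. December 28, 2014 + 19 days = January 16, 2015.
Next gap: 22 days. January 16, 2015 + 22 days = February 7, 2015.
Next gap: 25 days. February 7, 2015 + 25 days = March 4, 2015.
Next gap: 28 days. March 4, 2015 + 28 days = April 1, 2015.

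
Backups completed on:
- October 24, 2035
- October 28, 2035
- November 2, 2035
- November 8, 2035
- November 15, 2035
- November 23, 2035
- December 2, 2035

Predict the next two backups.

The spacing grows by 1 each time: 4, 5, 6, 7, 8, 9 days.
Next gap: 10 days. December 2, 2035 + 10 days = December 12, 2035.
Next gap: 11 days. December 12, 2035 + 11 days = December 23, 2035.

December 12, 2035; December 23, 2035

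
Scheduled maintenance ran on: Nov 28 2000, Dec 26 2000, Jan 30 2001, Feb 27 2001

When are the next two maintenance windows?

Mar 27 2001, Apr 24 2001

All Tuesdays; the gaps (28, 35, 28) vary with month length.
This is the last Tuesday of each month.
Last Tuesday of March 2001: Mar 27 2001.
April 2001 ends with Tuesday Apr 24 2001.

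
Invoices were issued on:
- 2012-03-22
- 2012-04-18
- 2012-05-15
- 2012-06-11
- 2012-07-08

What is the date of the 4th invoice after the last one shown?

2012-10-24

Gaps between consecutive events: 27, 27, 27, 27 days — a constant 27-day interval.
2012-07-08 + 27 days = 2012-08-04.
2012-08-04 + 27 days = 2012-08-31.
2012-08-31 + 27 days = 2012-09-27.
2012-09-27 + 27 days = 2012-10-24.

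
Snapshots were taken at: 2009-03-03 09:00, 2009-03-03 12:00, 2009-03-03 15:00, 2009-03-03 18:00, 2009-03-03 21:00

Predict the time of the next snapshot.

Gaps: 3, 3, 3, 3 hours — each event is 3 hours after the previous one.
2009-03-03 21:00 + 3 h = 2009-03-04 00:00.

2009-03-04 00:00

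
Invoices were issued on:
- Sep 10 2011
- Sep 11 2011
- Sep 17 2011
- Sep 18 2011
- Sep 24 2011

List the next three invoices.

Sep 25 2011, Oct 1 2011, Oct 2 2011

The gap pattern 1, 6, 1, 6 repeats every 2 events.
These are the Saturdays and Sundays of each week.
The following Sunday is Sep 25 2011.
Next Saturday: Oct 1 2011.
The following Sunday is Oct 2 2011.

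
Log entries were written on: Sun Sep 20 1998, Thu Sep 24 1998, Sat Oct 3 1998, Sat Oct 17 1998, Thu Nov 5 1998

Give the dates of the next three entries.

The spacing grows by 5 each time: 4, 9, 14, 19 days.
Next gap: 24 days. Thu Nov 5 1998 + 24 days = Sun Nov 29 1998.
Next gap: 29 days. Sun Nov 29 1998 + 29 days = Mon Dec 28 1998.
Next gap: 34 days. Mon Dec 28 1998 + 34 days = Sun Jan 31 1999.

Sun Nov 29 1998, Mon Dec 28 1998, Sun Jan 31 1999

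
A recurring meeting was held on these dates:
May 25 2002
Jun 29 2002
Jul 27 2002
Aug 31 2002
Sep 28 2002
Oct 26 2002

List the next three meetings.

Nov 30 2002, Dec 28 2002, Jan 25 2003

All Saturdays; the gaps (35, 28, 35, 28, 28) vary with month length.
This is the last Saturday of each month.
Last Saturday of November 2002: Nov 30 2002.
Last Saturday of December 2002: Dec 28 2002.
Last Saturday of January 2003: Jan 25 2003.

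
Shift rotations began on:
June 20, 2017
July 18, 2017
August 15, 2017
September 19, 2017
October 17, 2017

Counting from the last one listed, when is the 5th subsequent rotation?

March 20, 2018

Gaps: 28, 28, 35, 28 days — a mix of 28 and 35. Every date is a Tuesday.
Each is the 3rd Tuesday of its month.
November 2017 — 3rd Tuesday is November 21, 2017.
December 2017 — 3rd Tuesday is December 19, 2017.
3rd Tuesday of January 2018: January 16, 2018.
3rd Tuesday of February 2018: February 20, 2018.
3rd Tuesday of March 2018: March 20, 2018.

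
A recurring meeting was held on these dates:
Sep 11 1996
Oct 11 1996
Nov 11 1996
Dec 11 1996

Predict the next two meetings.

The day-of-month is always 11 (30, 31, 30 days between events).
So this recurs on the 11th of each month.
January 1997: Jan 11 1997.
Next: February 1997 → Feb 11 1997.

Jan 11 1997, Feb 11 1997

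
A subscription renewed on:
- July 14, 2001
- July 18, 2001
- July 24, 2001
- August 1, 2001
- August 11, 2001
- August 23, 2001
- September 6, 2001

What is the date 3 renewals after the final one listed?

Gaps: 4, 6, 8, 10, 12, 14 days — each gap is 2 larger than the previous one.
Next gap: 16 days. September 6, 2001 + 16 days = September 22, 2001.
Next gap: 18 days. September 22, 2001 + 18 days = October 10, 2001.
Next gap: 20 days. October 10, 2001 + 20 days = October 30, 2001.

October 30, 2001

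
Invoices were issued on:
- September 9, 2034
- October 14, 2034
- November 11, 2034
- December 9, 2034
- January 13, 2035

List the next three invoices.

These are Saturdays at 28- or 35-day spacing (35, 28, 28, 35).
The pattern: 2nd Saturday of the month.
February 2035 — 2nd Saturday is February 10, 2035.
March 2035 — 2nd Saturday is March 10, 2035.
2nd Saturday of April 2035: April 14, 2035.

February 10, 2035; March 10, 2035; April 14, 2035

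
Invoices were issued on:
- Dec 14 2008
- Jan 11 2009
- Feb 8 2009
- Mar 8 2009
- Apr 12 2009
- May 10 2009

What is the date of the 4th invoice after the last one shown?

These are Sundays at 28- or 35-day spacing (28, 28, 28, 35, 28).
The pattern: 2nd Sunday of the month.
June 2009 — 2nd Sunday is Jun 14 2009.
July 2009 — 2nd Sunday is Jul 12 2009.
2nd Sunday of August 2009: Aug 9 2009.
September 2009 — 2nd Sunday is Sep 13 2009.

Sep 13 2009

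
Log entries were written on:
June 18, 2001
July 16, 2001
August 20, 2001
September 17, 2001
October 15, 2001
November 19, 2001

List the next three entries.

December 17, 2001; January 21, 2002; February 18, 2002

These are Mondays at 28- or 35-day spacing (28, 35, 28, 28, 35).
The pattern: 3rd Monday of the month.
3rd Monday of December 2001: December 17, 2001.
3rd Monday of January 2002: January 21, 2002.
February 2002 — 3rd Monday is February 18, 2002.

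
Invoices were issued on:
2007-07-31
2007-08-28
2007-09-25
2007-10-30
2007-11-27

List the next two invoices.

These are Tuesdays with 28, 28, 35, 28-day gaps.
Each is the final Tuesday of its month — 2007-07-31 is past the 28th, so '4th Tuesday' doesn't fit.
December 2007 ends with Tuesday 2007-12-25.
January 2008 ends with Tuesday 2008-01-29.

2007-12-25, 2008-01-29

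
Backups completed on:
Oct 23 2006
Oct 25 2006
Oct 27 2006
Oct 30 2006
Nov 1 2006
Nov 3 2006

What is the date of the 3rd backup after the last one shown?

Nov 10 2006

The gap pattern 2, 2, 3, 2, 2 repeats every 3 events.
These are the Mondays, Wednesdays and Fridays of each week.
The following Monday is Nov 6 2006.
The following Wednesday is Nov 8 2006.
The following Friday is Nov 10 2006.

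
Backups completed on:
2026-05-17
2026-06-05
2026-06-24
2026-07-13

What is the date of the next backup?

The spacing is 19, 19, 19 days — always 19 days.
2026-07-13 + 19 days = 2026-08-01.

2026-08-01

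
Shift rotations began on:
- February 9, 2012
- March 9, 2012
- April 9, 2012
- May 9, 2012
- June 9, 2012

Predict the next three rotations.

July 9, 2012; August 9, 2012; September 9, 2012

Gaps: 29, 31, 30, 31 days — not constant. Every event is on the 9th of the month.
Pattern: the 9th of each month.
Next: July 2012 → July 9, 2012.
Next: August 2012 → August 9, 2012.
September 2012: September 9, 2012.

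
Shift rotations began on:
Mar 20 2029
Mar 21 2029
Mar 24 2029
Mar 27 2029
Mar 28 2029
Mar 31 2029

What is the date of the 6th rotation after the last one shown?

Apr 14 2029

Gaps: 1, 3, 3, 1, 3 days — not constant, but cyclic with period 3.
The events fall on every Tuesday, Wednesday and Saturday.
The following Tuesday is Apr 3 2029.
The following Wednesday is Apr 4 2029.
Next Saturday: Apr 7 2029.
The following Tuesday is Apr 10 2029.
The following Wednesday is Apr 11 2029.
Next Saturday: Apr 14 2029.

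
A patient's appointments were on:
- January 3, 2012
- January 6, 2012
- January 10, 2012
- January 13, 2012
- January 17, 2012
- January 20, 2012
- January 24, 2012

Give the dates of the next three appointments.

Every event lands on a Tuesday or Friday (gaps cycle 3, 4, 3, 4, 3, 4).
So the schedule is: every Tuesday and Friday.
Next Friday: January 27, 2012.
Next Tuesday: January 31, 2012.
Next Friday: February 3, 2012.

January 27, 2012; January 31, 2012; February 3, 2012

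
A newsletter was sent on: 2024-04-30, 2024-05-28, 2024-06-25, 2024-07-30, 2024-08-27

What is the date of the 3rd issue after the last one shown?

Every date is a Tuesday; gaps 28, 28, 35, 28 days.
Each is the last Tuesday of its month (at least one falls on the 29th or later, ruling out '4th Tuesday').
Last Tuesday of September 2024: 2024-09-24.
Last Tuesday of October 2024: 2024-10-29.
Last Tuesday of November 2024: 2024-11-26.

2024-11-26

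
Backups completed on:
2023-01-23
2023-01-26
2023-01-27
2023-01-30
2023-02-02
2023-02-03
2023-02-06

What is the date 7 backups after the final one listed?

2023-02-23

Every event lands on a Monday or Thursday or Friday (gaps cycle 3, 1, 3, 3, 1, 3).
So the schedule is: every Monday, Thursday and Friday.
Next Thursday: 2023-02-09.
The following Friday is 2023-02-10.
The following Monday is 2023-02-13.
The following Thursday is 2023-02-16.
The following Friday is 2023-02-17.
Next Monday: 2023-02-20.
Next Thursday: 2023-02-23.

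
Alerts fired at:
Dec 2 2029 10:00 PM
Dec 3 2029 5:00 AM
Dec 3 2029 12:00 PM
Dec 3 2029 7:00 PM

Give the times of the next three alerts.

Spacing: 7, 7, 7 h — constant 7 h.
Dec 3 2029 7:00 PM + 7 h = Dec 4 2029 2:00 AM.
Dec 4 2029 2:00 AM + 7 h = Dec 4 2029 9:00 AM.
Dec 4 2029 9:00 AM + 7 h = Dec 4 2029 4:00 PM.

Dec 4 2029 2:00 AM, Dec 4 2029 9:00 AM, Dec 4 2029 4:00 PM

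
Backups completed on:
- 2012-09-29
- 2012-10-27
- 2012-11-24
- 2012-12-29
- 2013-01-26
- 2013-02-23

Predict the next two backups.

All Saturdays; the gaps (28, 28, 35, 28, 28) vary with month length.
This is the last Saturday of each month.
March 2013 ends with Saturday 2013-03-30.
April 2013 ends with Saturday 2013-04-27.

2013-03-30, 2013-04-27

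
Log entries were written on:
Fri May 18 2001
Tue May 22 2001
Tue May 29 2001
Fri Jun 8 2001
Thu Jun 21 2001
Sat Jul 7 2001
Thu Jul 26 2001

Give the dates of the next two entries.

Intervals are 4, 7, 10, 13, 16, 19 days — an arithmetic progression with common difference 3.
Next gap: 22 days. Thu Jul 26 2001 + 22 days = Fri Aug 17 2001.
Next gap: 25 days. Fri Aug 17 2001 + 25 days = Tue Sep 11 2001.

Fri Aug 17 2001, Tue Sep 11 2001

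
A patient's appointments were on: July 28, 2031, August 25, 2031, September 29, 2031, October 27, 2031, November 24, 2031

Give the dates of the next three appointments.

Every date is a Monday; gaps 28, 35, 28, 28 days.
Each is the last Monday of its month (at least one falls on the 29th or later, ruling out '4th Monday').
December 2031 ends with Monday December 29, 2031.
January 2032 ends with Monday January 26, 2032.
February 2032 ends with Monday February 23, 2032.

December 29, 2031; January 26, 2032; February 23, 2032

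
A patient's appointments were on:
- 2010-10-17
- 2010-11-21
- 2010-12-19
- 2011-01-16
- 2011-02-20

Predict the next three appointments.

All dates are Sundays, 35, 28, 28, 35 days apart.
Specifically, the 3rd Sunday of each month.
March 2011 — 3rd Sunday is 2011-03-20.
3rd Sunday of April 2011: 2011-04-17.
3rd Sunday of May 2011: 2011-05-15.

2011-03-20, 2011-04-17, 2011-05-15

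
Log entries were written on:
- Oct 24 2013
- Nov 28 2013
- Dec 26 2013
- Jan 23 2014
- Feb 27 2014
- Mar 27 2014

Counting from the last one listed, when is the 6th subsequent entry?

Sep 25 2014

All dates are Thursdays, 35, 28, 28, 35, 28 days apart.
Specifically, the 4th Thursday of each month.
April 2014 — 4th Thursday is Apr 24 2014.
4th Thursday of May 2014: May 22 2014.
June 2014 — 4th Thursday is Jun 26 2014.
July 2014 — 4th Thursday is Jul 24 2014.
4th Thursday of August 2014: Aug 28 2014.
September 2014 — 4th Thursday is Sep 25 2014.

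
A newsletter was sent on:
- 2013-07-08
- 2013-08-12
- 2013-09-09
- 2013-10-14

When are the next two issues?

2013-11-11, 2013-12-09

Gaps: 35, 28, 35 days — a mix of 28 and 35. Every date is a Monday.
Each is the 2nd Monday of its month.
November 2013 — 2nd Monday is 2013-11-11.
2nd Monday of December 2013: 2013-12-09.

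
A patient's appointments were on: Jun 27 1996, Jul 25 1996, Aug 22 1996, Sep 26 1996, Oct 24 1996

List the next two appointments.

These are Thursdays at 28- or 35-day spacing (28, 28, 35, 28).
The pattern: 4th Thursday of the month.
4th Thursday of November 1996: Nov 28 1996.
4th Thursday of December 1996: Dec 26 1996.

Nov 28 1996, Dec 26 1996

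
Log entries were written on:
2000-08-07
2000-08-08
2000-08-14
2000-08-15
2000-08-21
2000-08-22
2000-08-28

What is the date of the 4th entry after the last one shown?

Every event lands on a Monday or Tuesday (gaps cycle 1, 6, 1, 6, 1, 6).
So the schedule is: every Monday and Tuesday.
The following Tuesday is 2000-08-29.
Next Monday: 2000-09-04.
Next Tuesday: 2000-09-05.
The following Monday is 2000-09-11.

2000-09-11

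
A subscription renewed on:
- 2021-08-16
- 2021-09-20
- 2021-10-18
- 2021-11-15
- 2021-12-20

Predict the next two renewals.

Gaps: 35, 28, 28, 35 days — a mix of 28 and 35. Every date is a Monday.
Each is the 3rd Monday of its month.
January 2022 — 3rd Monday is 2022-01-17.
3rd Monday of February 2022: 2022-02-21.

2022-01-17, 2022-02-21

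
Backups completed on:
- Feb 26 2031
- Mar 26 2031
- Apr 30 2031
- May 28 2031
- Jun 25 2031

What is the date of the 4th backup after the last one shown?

Every date is a Wednesday; gaps 28, 35, 28, 28 days.
Each is the last Wednesday of its month (at least one falls on the 29th or later, ruling out '4th Wednesday').
July 2031 ends with Wednesday Jul 30 2031.
Last Wednesday of August 2031: Aug 27 2031.
Last Wednesday of September 2031: Sep 24 2031.
Last Wednesday of October 2031: Oct 29 2031.

Oct 29 2031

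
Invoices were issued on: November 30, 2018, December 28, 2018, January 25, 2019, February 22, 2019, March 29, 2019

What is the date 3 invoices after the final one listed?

June 28, 2019

These are Fridays with 28, 28, 28, 35-day gaps.
Each is the final Friday of its month — November 30, 2018 is past the 28th, so '4th Friday' doesn't fit.
April 2019 ends with Friday April 26, 2019.
Last Friday of May 2019: May 31, 2019.
Last Friday of June 2019: June 28, 2019.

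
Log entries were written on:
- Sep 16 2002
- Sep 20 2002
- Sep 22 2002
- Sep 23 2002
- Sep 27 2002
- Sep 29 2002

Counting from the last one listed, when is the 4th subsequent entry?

Every event lands on a Monday or Friday or Sunday (gaps cycle 4, 2, 1, 4, 2).
So the schedule is: every Monday, Friday and Sunday.
The following Monday is Sep 30 2002.
The following Friday is Oct 4 2002.
Next Sunday: Oct 6 2002.
Next Monday: Oct 7 2002.

Oct 7 2002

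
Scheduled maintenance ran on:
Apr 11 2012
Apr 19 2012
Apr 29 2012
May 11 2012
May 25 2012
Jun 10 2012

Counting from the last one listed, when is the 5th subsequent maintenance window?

Sep 28 2012

The spacing grows by 2 each time: 8, 10, 12, 14, 16 days.
Next gap: 18 days. Jun 10 2012 + 18 days = Jun 28 2012.
Next gap: 20 days. Jun 28 2012 + 20 days = Jul 18 2012.
Next gap: 22 days. Jul 18 2012 + 22 days = Aug 9 2012.
Next gap: 24 days. Aug 9 2012 + 24 days = Sep 2 2012.
Next gap: 26 days. Sep 2 2012 + 26 days = Sep 28 2012.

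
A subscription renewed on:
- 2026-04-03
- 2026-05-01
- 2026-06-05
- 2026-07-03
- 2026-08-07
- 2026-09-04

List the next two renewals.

2026-10-02, 2026-11-06

All dates are Fridays, 28, 35, 28, 35, 28 days apart.
Specifically, the 1st Friday of each month.
1st Friday of October 2026: 2026-10-02.
November 2026 — 1st Friday is 2026-11-06.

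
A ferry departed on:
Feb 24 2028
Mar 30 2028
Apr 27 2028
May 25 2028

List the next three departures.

Every date is a Thursday; gaps 35, 28, 28 days.
Each is the last Thursday of its month (at least one falls on the 29th or later, ruling out '4th Thursday').
Last Thursday of June 2028: Jun 29 2028.
July 2028 ends with Thursday Jul 27 2028.
Last Thursday of August 2028: Aug 31 2028.

Jun 29 2028, Jul 27 2028, Aug 31 2028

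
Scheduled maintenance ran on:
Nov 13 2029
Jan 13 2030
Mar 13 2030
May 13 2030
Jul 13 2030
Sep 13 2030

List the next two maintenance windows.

Nov 13 2030, Jan 13 2031

Each date is the 13th; the gaps (61, 59, 61, 61, 62) track the month lengths.
The rule is the 13th of every 2 months.
November 2030: Nov 13 2030.
Next: January 2031 → Jan 13 2031.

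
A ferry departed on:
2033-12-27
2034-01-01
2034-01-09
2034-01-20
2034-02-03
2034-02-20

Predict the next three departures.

Gaps: 5, 8, 11, 14, 17 days — each gap is 3 larger than the previous one.
Next gap: 20 days. 2034-02-20 + 20 days = 2034-03-12.
Next gap: 23 days. 2034-03-12 + 23 days = 2034-04-04.
Next gap: 26 days. 2034-04-04 + 26 days = 2034-04-30.

2034-03-12, 2034-04-04, 2034-04-30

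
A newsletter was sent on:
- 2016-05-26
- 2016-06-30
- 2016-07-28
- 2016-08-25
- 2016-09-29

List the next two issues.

2016-10-27, 2016-11-24

These are Thursdays with 35, 28, 28, 35-day gaps.
Each is the final Thursday of its month — 2016-06-30 is past the 28th, so '4th Thursday' doesn't fit.
October 2016 ends with Thursday 2016-10-27.
Last Thursday of November 2016: 2016-11-24.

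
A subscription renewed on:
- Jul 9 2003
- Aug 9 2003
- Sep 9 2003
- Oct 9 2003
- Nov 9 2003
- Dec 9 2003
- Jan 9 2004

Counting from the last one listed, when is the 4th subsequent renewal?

May 9 2004

Gaps: 31, 31, 30, 31, 30, 31 days — not constant. Every event is on the 9th of the month.
Pattern: the 9th of each month.
February 2004: Feb 9 2004.
March 2004: Mar 9 2004.
April 2004: Apr 9 2004.
Next: May 2004 → May 9 2004.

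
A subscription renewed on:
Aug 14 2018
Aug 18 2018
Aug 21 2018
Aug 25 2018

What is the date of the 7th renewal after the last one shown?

Every event lands on a Tuesday or Saturday (gaps cycle 4, 3, 4).
So the schedule is: every Tuesday and Saturday.
Next Tuesday: Aug 28 2018.
Next Saturday: Sep 1 2018.
Next Tuesday: Sep 4 2018.
The following Saturday is Sep 8 2018.
The following Tuesday is Sep 11 2018.
Next Saturday: Sep 15 2018.
The following Tuesday is Sep 18 2018.

Sep 18 2018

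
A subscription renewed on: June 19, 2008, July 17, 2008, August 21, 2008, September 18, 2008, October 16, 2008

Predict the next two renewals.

November 20, 2008; December 18, 2008

These are Thursdays at 28- or 35-day spacing (28, 35, 28, 28).
The pattern: 3rd Thursday of the month.
November 2008 — 3rd Thursday is November 20, 2008.
December 2008 — 3rd Thursday is December 18, 2008.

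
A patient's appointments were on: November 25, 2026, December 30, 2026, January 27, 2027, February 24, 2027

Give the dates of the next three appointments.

These are Wednesdays with 35, 28, 28-day gaps.
Each is the final Wednesday of its month — December 30, 2026 is past the 28th, so '4th Wednesday' doesn't fit.
Last Wednesday of March 2027: March 31, 2027.
Last Wednesday of April 2027: April 28, 2027.
Last Wednesday of May 2027: May 26, 2027.

March 31, 2027; April 28, 2027; May 26, 2027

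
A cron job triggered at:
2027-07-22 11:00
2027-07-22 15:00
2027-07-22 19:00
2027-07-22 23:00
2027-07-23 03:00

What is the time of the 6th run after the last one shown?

Gaps: 4, 4, 4, 4 hours — each event is 4 hours after the previous one.
2027-07-23 03:00 + 4 h = 2027-07-23 07:00.
2027-07-23 07:00 + 4 h = 2027-07-23 11:00.
2027-07-23 11:00 + 4 h = 2027-07-23 15:00.
2027-07-23 15:00 + 4 h = 2027-07-23 19:00.
2027-07-23 19:00 + 4 h = 2027-07-23 23:00.
2027-07-23 23:00 + 4 h = 2027-07-24 03:00.

2027-07-24 03:00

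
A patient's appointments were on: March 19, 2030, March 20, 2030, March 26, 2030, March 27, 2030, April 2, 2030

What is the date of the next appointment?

The gap pattern 1, 6, 1, 6 repeats every 2 events.
These are the Tuesdays and Wednesdays of each week.
The following Wednesday is April 3, 2030.

April 3, 2030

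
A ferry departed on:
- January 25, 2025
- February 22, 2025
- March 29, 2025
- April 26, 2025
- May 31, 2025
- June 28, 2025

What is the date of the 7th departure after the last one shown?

These are Saturdays with 28, 35, 28, 35, 28-day gaps.
Each is the final Saturday of its month — March 29, 2025 is past the 28th, so '4th Saturday' doesn't fit.
Last Saturday of July 2025: July 26, 2025.
Last Saturday of August 2025: August 30, 2025.
Last Saturday of September 2025: September 27, 2025.
Last Saturday of October 2025: October 25, 2025.
November 2025 ends with Saturday November 29, 2025.
Last Saturday of December 2025: December 27, 2025.
January 2026 ends with Saturday January 31, 2026.

January 31, 2026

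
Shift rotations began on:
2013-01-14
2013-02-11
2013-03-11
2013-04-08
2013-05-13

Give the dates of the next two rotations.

All dates are Mondays, 28, 28, 28, 35 days apart.
Specifically, the 2nd Monday of each month.
2nd Monday of June 2013: 2013-06-10.
July 2013 — 2nd Monday is 2013-07-08.

2013-06-10, 2013-07-08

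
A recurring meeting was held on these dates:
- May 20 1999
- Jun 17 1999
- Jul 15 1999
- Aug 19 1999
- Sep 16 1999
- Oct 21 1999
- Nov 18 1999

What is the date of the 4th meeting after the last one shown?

All dates are Thursdays, 28, 28, 35, 28, 35, 28 days apart.
Specifically, the 3rd Thursday of each month.
December 1999 — 3rd Thursday is Dec 16 1999.
3rd Thursday of January 2000: Jan 20 2000.
February 2000 — 3rd Thursday is Feb 17 2000.
March 2000 — 3rd Thursday is Mar 16 2000.

Mar 16 2000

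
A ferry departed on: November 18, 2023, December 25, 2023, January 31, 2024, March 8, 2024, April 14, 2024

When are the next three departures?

Gaps between consecutive events: 37, 37, 37, 37 days — a constant 37-day interval.
April 14, 2024 + 37 days = May 21, 2024.
May 21, 2024 + 37 days = June 27, 2024.
June 27, 2024 + 37 days = August 3, 2024.

May 21, 2024; June 27, 2024; August 3, 2024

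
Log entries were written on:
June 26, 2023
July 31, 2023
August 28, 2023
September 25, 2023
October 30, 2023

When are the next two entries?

November 27, 2023; December 25, 2023

Every date is a Monday; gaps 35, 28, 28, 35 days.
Each is the last Monday of its month (at least one falls on the 29th or later, ruling out '4th Monday').
November 2023 ends with Monday November 27, 2023.
Last Monday of December 2023: December 25, 2023.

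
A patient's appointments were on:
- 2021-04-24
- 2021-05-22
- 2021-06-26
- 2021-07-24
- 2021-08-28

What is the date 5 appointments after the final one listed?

2022-01-22

Gaps: 28, 35, 28, 35 days — a mix of 28 and 35. Every date is a Saturday.
Each is the 4th Saturday of its month.
September 2021 — 4th Saturday is 2021-09-25.
4th Saturday of October 2021: 2021-10-23.
4th Saturday of November 2021: 2021-11-27.
4th Saturday of December 2021: 2021-12-25.
January 2022 — 4th Saturday is 2022-01-22.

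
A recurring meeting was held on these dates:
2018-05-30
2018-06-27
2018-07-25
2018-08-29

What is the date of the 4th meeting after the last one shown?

Every date is a Wednesday; gaps 28, 28, 35 days.
Each is the last Wednesday of its month (at least one falls on the 29th or later, ruling out '4th Wednesday').
September 2018 ends with Wednesday 2018-09-26.
Last Wednesday of October 2018: 2018-10-31.
November 2018 ends with Wednesday 2018-11-28.
Last Wednesday of December 2018: 2018-12-26.

2018-12-26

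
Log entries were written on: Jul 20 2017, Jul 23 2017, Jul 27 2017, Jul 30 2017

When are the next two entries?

Aug 3 2017, Aug 6 2017

The gap pattern 3, 4, 3 repeats every 2 events.
These are the Thursdays and Sundays of each week.
The following Thursday is Aug 3 2017.
Next Sunday: Aug 6 2017.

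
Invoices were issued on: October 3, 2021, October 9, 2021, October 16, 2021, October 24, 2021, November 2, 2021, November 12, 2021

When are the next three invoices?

The spacing grows by 1 each time: 6, 7, 8, 9, 10 days.
Next gap: 11 days. November 12, 2021 + 11 days = November 23, 2021.
Next gap: 12 days. November 23, 2021 + 12 days = December 5, 2021.
Next gap: 13 days. December 5, 2021 + 13 days = December 18, 2021.

November 23, 2021; December 5, 2021; December 18, 2021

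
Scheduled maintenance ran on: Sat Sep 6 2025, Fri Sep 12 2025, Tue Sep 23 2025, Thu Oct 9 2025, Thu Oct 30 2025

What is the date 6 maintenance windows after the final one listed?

Thu Jun 18 2026

Gaps: 6, 11, 16, 21 days — each gap is 5 larger than the previous one.
Next gap: 26 days. Thu Oct 30 2025 + 26 days = Tue Nov 25 2025.
Next gap: 31 days. Tue Nov 25 2025 + 31 days = Fri Dec 26 2025.
Next gap: 36 days. Fri Dec 26 2025 + 36 days = Sat Jan 31 2026.
Next gap: 41 days. Sat Jan 31 2026 + 41 days = Fri Mar 13 2026.
Next gap: 46 days. Fri Mar 13 2026 + 46 days = Tue Apr 28 2026.
Next gap: 51 days. Tue Apr 28 2026 + 51 days = Thu Jun 18 2026.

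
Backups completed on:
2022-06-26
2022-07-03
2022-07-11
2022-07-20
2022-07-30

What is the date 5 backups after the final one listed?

The spacing grows by 1 each time: 7, 8, 9, 10 days.
Next gap: 11 days. 2022-07-30 + 11 days = 2022-08-10.
Next gap: 12 days. 2022-08-10 + 12 days = 2022-08-22.
Next gap: 13 days. 2022-08-22 + 13 days = 2022-09-04.
Next gap: 14 days. 2022-09-04 + 14 days = 2022-09-18.
Next gap: 15 days. 2022-09-18 + 15 days = 2022-10-03.

2022-10-03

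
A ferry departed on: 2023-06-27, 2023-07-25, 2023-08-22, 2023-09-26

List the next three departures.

2023-10-24, 2023-11-28, 2023-12-26

Gaps: 28, 28, 35 days — a mix of 28 and 35. Every date is a Tuesday.
Each is the 4th Tuesday of its month.
4th Tuesday of October 2023: 2023-10-24.
November 2023 — 4th Tuesday is 2023-11-28.
4th Tuesday of December 2023: 2023-12-26.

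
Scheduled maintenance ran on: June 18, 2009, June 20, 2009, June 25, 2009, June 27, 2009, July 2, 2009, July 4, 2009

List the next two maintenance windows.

July 9, 2009; July 11, 2009

Gaps: 2, 5, 2, 5, 2 days — not constant, but cyclic with period 2.
The events fall on every Thursday and Saturday.
Next Thursday: July 9, 2009.
Next Saturday: July 11, 2009.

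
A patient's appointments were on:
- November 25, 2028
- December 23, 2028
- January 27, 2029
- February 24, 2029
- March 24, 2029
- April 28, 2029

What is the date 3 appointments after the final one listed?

These are Saturdays at 28- or 35-day spacing (28, 35, 28, 28, 35).
The pattern: 4th Saturday of the month.
May 2029 — 4th Saturday is May 26, 2029.
June 2029 — 4th Saturday is June 23, 2029.
4th Saturday of July 2029: July 28, 2029.

July 28, 2029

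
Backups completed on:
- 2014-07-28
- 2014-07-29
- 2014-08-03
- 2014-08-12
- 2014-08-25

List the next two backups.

2014-09-11, 2014-10-02

Intervals are 1, 5, 9, 13 days — an arithmetic progression with common difference 4.
Next gap: 17 days. 2014-08-25 + 17 days = 2014-09-11.
Next gap: 21 days. 2014-09-11 + 21 days = 2014-10-02.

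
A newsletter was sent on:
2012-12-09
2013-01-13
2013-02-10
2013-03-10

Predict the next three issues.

All dates are Sundays, 35, 28, 28 days apart.
Specifically, the 2nd Sunday of each month.
April 2013 — 2nd Sunday is 2013-04-14.
2nd Sunday of May 2013: 2013-05-12.
2nd Sunday of June 2013: 2013-06-09.

2013-04-14, 2013-05-12, 2013-06-09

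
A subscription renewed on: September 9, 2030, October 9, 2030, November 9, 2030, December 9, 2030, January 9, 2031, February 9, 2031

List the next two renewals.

March 9, 2031; April 9, 2031

Gaps: 30, 31, 30, 31, 31 days — not constant. Every event is on the 9th of the month.
Pattern: the 9th of each month.
March 2031: March 9, 2031.
Next: April 2031 → April 9, 2031.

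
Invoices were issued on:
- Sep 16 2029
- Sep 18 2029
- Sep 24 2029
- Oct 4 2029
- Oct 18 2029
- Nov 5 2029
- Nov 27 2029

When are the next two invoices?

Dec 23 2029, Jan 22 2030

Gaps: 2, 6, 10, 14, 18, 22 days — each gap is 4 larger than the previous one.
Next gap: 26 days. Nov 27 2029 + 26 days = Dec 23 2029.
Next gap: 30 days. Dec 23 2029 + 30 days = Jan 22 2030.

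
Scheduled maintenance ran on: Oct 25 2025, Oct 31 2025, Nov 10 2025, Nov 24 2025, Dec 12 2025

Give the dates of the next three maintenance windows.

The spacing grows by 4 each time: 6, 10, 14, 18 days.
Next gap: 22 days. Dec 12 2025 + 22 days = Jan 3 2026.
Next gap: 26 days. Jan 3 2026 + 26 days = Jan 29 2026.
Next gap: 30 days. Jan 29 2026 + 30 days = Feb 28 2026.

Jan 3 2026, Jan 29 2026, Feb 28 2026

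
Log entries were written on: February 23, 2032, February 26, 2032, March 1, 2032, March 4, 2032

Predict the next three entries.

March 8, 2032; March 11, 2032; March 15, 2032

Gaps: 3, 4, 3 days — not constant, but cyclic with period 2.
The events fall on every Monday and Thursday.
Next Monday: March 8, 2032.
Next Thursday: March 11, 2032.
The following Monday is March 15, 2032.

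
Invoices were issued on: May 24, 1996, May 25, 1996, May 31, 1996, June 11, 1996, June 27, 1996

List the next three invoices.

The spacing grows by 5 each time: 1, 6, 11, 16 days.
Next gap: 21 days. June 27, 1996 + 21 days = July 18, 1996.
Next gap: 26 days. July 18, 1996 + 26 days = August 13, 1996.
Next gap: 31 days. August 13, 1996 + 31 days = September 13, 1996.

July 18, 1996; August 13, 1996; September 13, 1996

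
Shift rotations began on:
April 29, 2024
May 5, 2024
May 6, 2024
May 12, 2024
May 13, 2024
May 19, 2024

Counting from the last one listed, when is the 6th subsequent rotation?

June 9, 2024

The gap pattern 6, 1, 6, 1, 6 repeats every 2 events.
These are the Mondays and Sundays of each week.
The following Monday is May 20, 2024.
The following Sunday is May 26, 2024.
The following Monday is May 27, 2024.
Next Sunday: June 2, 2024.
The following Monday is June 3, 2024.
Next Sunday: June 9, 2024.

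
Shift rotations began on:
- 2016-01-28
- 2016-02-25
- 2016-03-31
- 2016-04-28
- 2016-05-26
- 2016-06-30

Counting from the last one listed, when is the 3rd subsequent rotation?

2016-09-29

All Thursdays; the gaps (28, 35, 28, 28, 35) vary with month length.
This is the last Thursday of each month.
Last Thursday of July 2016: 2016-07-28.
Last Thursday of August 2016: 2016-08-25.
Last Thursday of September 2016: 2016-09-29.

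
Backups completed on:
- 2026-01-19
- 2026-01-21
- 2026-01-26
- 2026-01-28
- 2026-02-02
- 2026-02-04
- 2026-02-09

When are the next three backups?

Gaps: 2, 5, 2, 5, 2, 5 days — not constant, but cyclic with period 2.
The events fall on every Monday and Wednesday.
Next Wednesday: 2026-02-11.
Next Monday: 2026-02-16.
Next Wednesday: 2026-02-18.

2026-02-11, 2026-02-16, 2026-02-18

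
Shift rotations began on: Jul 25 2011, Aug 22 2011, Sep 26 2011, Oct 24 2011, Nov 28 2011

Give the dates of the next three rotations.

Gaps: 28, 35, 28, 35 days — a mix of 28 and 35. Every date is a Monday.
Each is the 4th Monday of its month.
4th Monday of December 2011: Dec 26 2011.
4th Monday of January 2012: Jan 23 2012.
4th Monday of February 2012: Feb 27 2012.

Dec 26 2011, Jan 23 2012, Feb 27 2012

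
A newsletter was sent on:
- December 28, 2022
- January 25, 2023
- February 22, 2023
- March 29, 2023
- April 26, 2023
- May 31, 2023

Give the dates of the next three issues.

These are Wednesdays with 28, 28, 35, 28, 35-day gaps.
Each is the final Wednesday of its month — March 29, 2023 is past the 28th, so '4th Wednesday' doesn't fit.
Last Wednesday of June 2023: June 28, 2023.
Last Wednesday of July 2023: July 26, 2023.
August 2023 ends with Wednesday August 30, 2023.

June 28, 2023; July 26, 2023; August 30, 2023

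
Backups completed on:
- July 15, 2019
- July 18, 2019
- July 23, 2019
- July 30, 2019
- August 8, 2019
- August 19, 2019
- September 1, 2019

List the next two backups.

September 16, 2019; October 3, 2019

The spacing grows by 2 each time: 3, 5, 7, 9, 11, 13 days.
Next gap: 15 days. September 1, 2019 + 15 days = September 16, 2019.
Next gap: 17 days. September 16, 2019 + 17 days = October 3, 2019.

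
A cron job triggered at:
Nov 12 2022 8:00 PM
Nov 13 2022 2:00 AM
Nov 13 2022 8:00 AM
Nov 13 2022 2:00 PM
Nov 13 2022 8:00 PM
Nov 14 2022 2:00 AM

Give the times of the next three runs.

Nov 14 2022 8:00 AM, Nov 14 2022 2:00 PM, Nov 14 2022 8:00 PM

Spacing: 6, 6, 6, 6, 6 h — constant 6 h.
Nov 14 2022 2:00 AM + 6 h = Nov 14 2022 8:00 AM.
Nov 14 2022 8:00 AM + 6 h = Nov 14 2022 2:00 PM.
Nov 14 2022 2:00 PM + 6 h = Nov 14 2022 8:00 PM.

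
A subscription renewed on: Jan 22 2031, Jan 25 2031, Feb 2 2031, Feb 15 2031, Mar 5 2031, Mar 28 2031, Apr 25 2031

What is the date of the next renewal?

May 28 2031

The spacing grows by 5 each time: 3, 8, 13, 18, 23, 28 days.
Next gap: 33 days. Apr 25 2031 + 33 days = May 28 2031.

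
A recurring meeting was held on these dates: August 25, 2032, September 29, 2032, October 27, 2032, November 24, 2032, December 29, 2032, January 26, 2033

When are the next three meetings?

All Wednesdays; the gaps (35, 28, 28, 35, 28) vary with month length.
This is the last Wednesday of each month.
February 2033 ends with Wednesday February 23, 2033.
March 2033 ends with Wednesday March 30, 2033.
Last Wednesday of April 2033: April 27, 2033.

February 23, 2033; March 30, 2033; April 27, 2033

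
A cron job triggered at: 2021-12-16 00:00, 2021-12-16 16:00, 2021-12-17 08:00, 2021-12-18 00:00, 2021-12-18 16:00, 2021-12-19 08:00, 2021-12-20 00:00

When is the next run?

Spacing: 16, 16, 16, 16, 16, 16 h — constant 16 h.
2021-12-20 00:00 + 16 h = 2021-12-20 16:00.

2021-12-20 16:00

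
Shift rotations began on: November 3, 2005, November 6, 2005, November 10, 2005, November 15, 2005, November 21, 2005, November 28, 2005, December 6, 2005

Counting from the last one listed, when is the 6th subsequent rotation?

February 13, 2006

The spacing grows by 1 each time: 3, 4, 5, 6, 7, 8 days.
Next gap: 9 days. December 6, 2005 + 9 days = December 15, 2005.
Next gap: 10 days. December 15, 2005 + 10 days = December 25, 2005.
Next gap: 11 days. December 25, 2005 + 11 days = January 5, 2006.
Next gap: 12 days. January 5, 2006 + 12 days = January 17, 2006.
Next gap: 13 days. January 17, 2006 + 13 days = January 30, 2006.
Next gap: 14 days. January 30, 2006 + 14 days = February 13, 2006.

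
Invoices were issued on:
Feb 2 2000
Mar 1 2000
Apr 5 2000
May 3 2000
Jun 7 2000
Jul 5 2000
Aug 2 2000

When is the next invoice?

Sep 6 2000

Gaps: 28, 35, 28, 35, 28, 28 days — a mix of 28 and 35. Every date is a Wednesday.
Each is the 1st Wednesday of its month.
September 2000 — 1st Wednesday is Sep 6 2000.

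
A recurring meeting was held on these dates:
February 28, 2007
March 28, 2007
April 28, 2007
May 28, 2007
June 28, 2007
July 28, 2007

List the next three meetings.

Each date is the 28th; the gaps (28, 31, 30, 31, 30) track the month lengths.
The rule is the 28th of each month.
Next: August 2007 → August 28, 2007.
Next: September 2007 → September 28, 2007.
October 2007: October 28, 2007.

August 28, 2007; September 28, 2007; October 28, 2007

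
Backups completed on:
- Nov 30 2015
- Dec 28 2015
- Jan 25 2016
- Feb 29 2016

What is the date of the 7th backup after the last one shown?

All Mondays; the gaps (28, 28, 35) vary with month length.
This is the last Monday of each month.
March 2016 ends with Monday Mar 28 2016.
April 2016 ends with Monday Apr 25 2016.
May 2016 ends with Monday May 30 2016.
June 2016 ends with Monday Jun 27 2016.
July 2016 ends with Monday Jul 25 2016.
Last Monday of August 2016: Aug 29 2016.
September 2016 ends with Monday Sep 26 2016.

Sep 26 2016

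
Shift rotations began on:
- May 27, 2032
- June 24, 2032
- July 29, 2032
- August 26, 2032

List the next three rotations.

Every date is a Thursday; gaps 28, 35, 28 days.
Each is the last Thursday of its month (at least one falls on the 29th or later, ruling out '4th Thursday').
Last Thursday of September 2032: September 30, 2032.
Last Thursday of October 2032: October 28, 2032.
November 2032 ends with Thursday November 25, 2032.

September 30, 2032; October 28, 2032; November 25, 2032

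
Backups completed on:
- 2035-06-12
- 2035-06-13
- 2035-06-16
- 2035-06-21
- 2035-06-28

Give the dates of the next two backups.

Intervals are 1, 3, 5, 7 days — an arithmetic progression with common difference 2.
Next gap: 9 days. 2035-06-28 + 9 days = 2035-07-07.
Next gap: 11 days. 2035-07-07 + 11 days = 2035-07-18.

2035-07-07, 2035-07-18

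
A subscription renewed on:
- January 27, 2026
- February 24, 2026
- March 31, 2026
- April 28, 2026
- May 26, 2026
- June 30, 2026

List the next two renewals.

Every date is a Tuesday; gaps 28, 35, 28, 28, 35 days.
Each is the last Tuesday of its month (at least one falls on the 29th or later, ruling out '4th Tuesday').
Last Tuesday of July 2026: July 28, 2026.
Last Tuesday of August 2026: August 25, 2026.

July 28, 2026; August 25, 2026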